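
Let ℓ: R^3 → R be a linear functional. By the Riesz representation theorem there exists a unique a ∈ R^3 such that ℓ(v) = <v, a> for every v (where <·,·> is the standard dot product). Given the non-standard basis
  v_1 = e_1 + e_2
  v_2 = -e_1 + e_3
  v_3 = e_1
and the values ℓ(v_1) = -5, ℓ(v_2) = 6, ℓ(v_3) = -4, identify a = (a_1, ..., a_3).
a = (-4, -1, 2)

Write a = (a_1, ..., a_3) in the standard basis. For each basis vector v_i, ℓ(v_i) = <v_i, a> is a linear equation in the a_j's. Collect the n equations into a matrix system V a = ℓ, where row i of V is v_i (expressed in the standard basis). Since V is invertible (lower-triangular with 1s on the diagonal, up to permutation), solve by back-substitution:
  V =
[[1, 1, 0],
 [-1, 0, 1],
 [1, 0, 0]]
  V a = (-5, 6, -4)
Solving gives a = (-4, -1, 2).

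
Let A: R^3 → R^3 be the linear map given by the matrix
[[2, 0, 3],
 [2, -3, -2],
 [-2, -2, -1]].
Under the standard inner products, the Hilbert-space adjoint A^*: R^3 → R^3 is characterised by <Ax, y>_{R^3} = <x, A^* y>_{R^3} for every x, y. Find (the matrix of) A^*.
A^* = A^T =
[[2, 2, -2],
 [0, -3, -2],
 [3, -2, -1]]

For real matrices with standard dot products, the defining identity <Ax, y> = <x, A^* y> gives (Ax)^T y = x^T (A^*) y, i.e. x^T A^T y = x^T (A^*) y. Since this holds for all x, y, we must have A^* = A^T. Therefore
A^* =
[[2, 2, -2],
 [0, -3, -2],
 [3, -2, -1]].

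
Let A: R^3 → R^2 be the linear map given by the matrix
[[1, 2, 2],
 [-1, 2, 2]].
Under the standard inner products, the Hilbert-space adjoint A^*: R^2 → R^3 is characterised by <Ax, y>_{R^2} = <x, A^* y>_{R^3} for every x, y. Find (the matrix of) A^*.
A^* = A^T =
[[1, -1],
 [2, 2],
 [2, 2]]

For real matrices with standard dot products, the defining identity <Ax, y> = <x, A^* y> gives (Ax)^T y = x^T (A^*) y, i.e. x^T A^T y = x^T (A^*) y. Since this holds for all x, y, we must have A^* = A^T. Therefore
A^* =
[[1, -1],
 [2, 2],
 [2, 2]].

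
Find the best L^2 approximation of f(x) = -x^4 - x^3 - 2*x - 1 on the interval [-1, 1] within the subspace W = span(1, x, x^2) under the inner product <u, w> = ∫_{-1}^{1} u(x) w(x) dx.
g(x) = -6*x^2/7 - 13*x/5 - 32/35

The best approximation g ∈ W is the orthogonal projection of f onto W. Writing g = a_0 + a_1 x + a_2 x^2, the coefficients solve the normal equations G · a = b where
  G_{ij} = <φ_i, φ_j> and b_i = <f, φ_i>, with φ_0 = 1, φ_1 = x, φ_2 = x^2.
G =
  [2, 0, 2/3]
  [0, 2/3, 0]
  [2/3, 0, 2/5],
b = (-12/5, -26/15, -20/21).
Solving gives a_0 = -32/35, a_1 = -13/5, a_2 = -6/7, so
  g(x) = -6*x^2/7 - 13*x/5 - 32/35.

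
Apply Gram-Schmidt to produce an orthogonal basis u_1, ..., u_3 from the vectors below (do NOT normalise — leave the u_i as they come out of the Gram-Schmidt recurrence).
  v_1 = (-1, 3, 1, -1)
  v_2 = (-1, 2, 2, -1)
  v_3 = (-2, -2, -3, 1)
Orthogonal basis:
  u_1 = (-1, 3, 1, -1)
  u_2 = (-1/6, -1/2, 7/6, -1/6)
  u_3 = (-29/10, -7/10, -7/10, 1/10)

Apply the Gram-Schmidt recurrence
  u_1 = v_1
  u_i = v_i − Σ_{j<i} ((v_i · u_j) / (u_j · u_j)) · u_j.

Step by step this gives:
  u_1 = (-1, 3, 1, -1)
  u_2 = (-1/6, -1/2, 7/6, -1/6)
  u_3 = (-29/10, -7/10, -7/10, 1/10)

Orthogonality check:
  u_2 · u_1 = 0 (should be 0)
  u_3 · u_1 = 0 (should be 0)
  u_3 · u_2 = 0 (should be 0)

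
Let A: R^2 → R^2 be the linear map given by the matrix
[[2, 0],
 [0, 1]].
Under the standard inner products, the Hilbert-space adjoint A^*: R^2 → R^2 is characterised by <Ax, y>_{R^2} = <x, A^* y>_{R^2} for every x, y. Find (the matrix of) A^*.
A^* = A^T =
[[2, 0],
 [0, 1]]

For real matrices with standard dot products, the defining identity <Ax, y> = <x, A^* y> gives (Ax)^T y = x^T (A^*) y, i.e. x^T A^T y = x^T (A^*) y. Since this holds for all x, y, we must have A^* = A^T. Therefore
A^* =
[[2, 0],
 [0, 1]].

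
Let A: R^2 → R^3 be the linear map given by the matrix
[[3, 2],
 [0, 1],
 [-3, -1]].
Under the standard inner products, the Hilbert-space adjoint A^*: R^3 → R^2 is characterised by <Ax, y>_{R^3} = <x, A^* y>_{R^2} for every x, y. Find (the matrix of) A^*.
A^* = A^T =
[[3, 0, -3],
 [2, 1, -1]]

For real matrices with standard dot products, the defining identity <Ax, y> = <x, A^* y> gives (Ax)^T y = x^T (A^*) y, i.e. x^T A^T y = x^T (A^*) y. Since this holds for all x, y, we must have A^* = A^T. Therefore
A^* =
[[3, 0, -3],
 [2, 1, -1]].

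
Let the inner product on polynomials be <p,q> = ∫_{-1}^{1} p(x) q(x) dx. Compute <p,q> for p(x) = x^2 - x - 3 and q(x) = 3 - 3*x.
<p,q> = -14

Expand the product: p(x)·q(x) = -3*x^3 + 6*x^2 + 6*x - 9.
∫_{-1}^{1} of each monomial x^k gives [2/(k+1) if k even, 0 if k odd]. Integrating term-by-term (or equivalently evaluating the antiderivative F(x) = -3*x^4/4 + 2*x^3 + 3*x^2 - 9*x at the endpoints):
  F(1) − F(−1) = -19/4 − (37/4) = -14.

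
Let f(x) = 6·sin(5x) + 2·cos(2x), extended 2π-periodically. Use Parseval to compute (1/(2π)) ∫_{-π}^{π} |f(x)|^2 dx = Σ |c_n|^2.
Σ |c_n|^2 = 20

Expand |f|^2 and use orthogonality of {sin(nx), cos(mx)} on [-π, π]:
  ∫_{-π}^{π} sin(nx)^2 dx = π, ∫ cos(mx)^2 dx = π, and cross terms integrate to 0.
So ∫_{-π}^{π} f(x)^2 dx = 6^2 · π + 2^2 · π = (36 + 4)π.
Divide by 2π: (36 + 4)/2 = 20.
By Parseval, this equals Σ |c_n|^2.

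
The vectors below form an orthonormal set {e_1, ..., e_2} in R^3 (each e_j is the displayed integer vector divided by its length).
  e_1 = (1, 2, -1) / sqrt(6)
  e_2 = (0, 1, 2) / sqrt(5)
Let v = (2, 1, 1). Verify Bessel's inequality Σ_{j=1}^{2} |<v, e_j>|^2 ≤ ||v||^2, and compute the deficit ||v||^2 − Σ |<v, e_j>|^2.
Σ |<v, e_j>|^2 = 33/10; ||v||^2 = 6; deficit = 27/10

Write each e_j = u_j / sqrt(<u_j, u_j>) where u_j is the displayed integer vector. Then <v, e_j> = <v, u_j> / sqrt(<u_j, u_j>), so |<v, e_j>|^2 = <v, u_j>^2 / <u_j, u_j>.
Coefficients: <v, e_1> = 3/sqrt(6), <v, e_2> = 3/sqrt(5).
Square and sum: Σ |<v, e_j>|^2 = 33/10.
Compute ||v||^2 = v·v = 6.
Deficit = 6 − 33/10 = 27/10 ≥ 0, confirming Bessel's inequality. (The deficit equals ||v − Σ <v,e_j> e_j||^2, the squared distance from v to span{e_j}.)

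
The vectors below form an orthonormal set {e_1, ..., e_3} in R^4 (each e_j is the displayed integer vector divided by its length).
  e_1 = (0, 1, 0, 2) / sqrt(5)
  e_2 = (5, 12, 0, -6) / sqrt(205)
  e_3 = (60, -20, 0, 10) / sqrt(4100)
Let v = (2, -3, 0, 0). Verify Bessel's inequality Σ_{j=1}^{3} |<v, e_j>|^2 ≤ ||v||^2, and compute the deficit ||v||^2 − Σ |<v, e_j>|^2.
Σ |<v, e_j>|^2 = 13; ||v||^2 = 13; deficit = 0

Write each e_j = u_j / sqrt(<u_j, u_j>) where u_j is the displayed integer vector. Then <v, e_j> = <v, u_j> / sqrt(<u_j, u_j>), so |<v, e_j>|^2 = <v, u_j>^2 / <u_j, u_j>.
Coefficients: <v, e_1> = -3/sqrt(5), <v, e_2> = -26/sqrt(205), <v, e_3> = 180/sqrt(4100).
Square and sum: Σ |<v, e_j>|^2 = 13.
Compute ||v||^2 = v·v = 13.
Deficit = 13 − 13 = 0 ≥ 0, confirming Bessel's inequality. (The deficit equals ||v − Σ <v,e_j> e_j||^2, the squared distance from v to span{e_j}.)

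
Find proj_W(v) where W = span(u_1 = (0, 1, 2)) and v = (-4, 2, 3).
proj_W(v) = (0, 8/5, 16/5)

Set up U = [u_1 | ... | u_1] ∈ R^(3×1). The projector onto W = col(U) is P = U (U^T U)^(-1) U^T.
Compute U^T U =
  [5],
and U^T v = (8).
Solve U^T U · c = U^T v for the coefficients: c = (8/5). The projection is proj_W(v) = U c.
Check: (v - proj_W(v)) · u_1 = 0  (should be 0).
Result: proj_W(v) = (0, 8/5, 16/5).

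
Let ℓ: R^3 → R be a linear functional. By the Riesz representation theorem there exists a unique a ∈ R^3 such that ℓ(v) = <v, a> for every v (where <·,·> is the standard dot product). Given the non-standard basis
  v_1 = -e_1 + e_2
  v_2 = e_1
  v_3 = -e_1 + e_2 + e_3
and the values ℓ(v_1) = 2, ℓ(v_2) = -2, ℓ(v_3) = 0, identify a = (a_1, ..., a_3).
a = (-2, 0, -2)

Write a = (a_1, ..., a_3) in the standard basis. For each basis vector v_i, ℓ(v_i) = <v_i, a> is a linear equation in the a_j's. Collect the n equations into a matrix system V a = ℓ, where row i of V is v_i (expressed in the standard basis). Since V is invertible (lower-triangular with 1s on the diagonal, up to permutation), solve by back-substitution:
  V =
[[-1, 1, 0],
 [1, 0, 0],
 [-1, 1, 1]]
  V a = (2, -2, 0)
Solving gives a = (-2, 0, -2).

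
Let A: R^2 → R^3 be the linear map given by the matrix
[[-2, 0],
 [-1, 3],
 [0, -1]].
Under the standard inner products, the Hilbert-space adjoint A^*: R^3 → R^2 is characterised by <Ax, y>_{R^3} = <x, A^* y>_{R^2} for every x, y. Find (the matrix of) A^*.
A^* = A^T =
[[-2, -1, 0],
 [0, 3, -1]]

For real matrices with standard dot products, the defining identity <Ax, y> = <x, A^* y> gives (Ax)^T y = x^T (A^*) y, i.e. x^T A^T y = x^T (A^*) y. Since this holds for all x, y, we must have A^* = A^T. Therefore
A^* =
[[-2, -1, 0],
 [0, 3, -1]].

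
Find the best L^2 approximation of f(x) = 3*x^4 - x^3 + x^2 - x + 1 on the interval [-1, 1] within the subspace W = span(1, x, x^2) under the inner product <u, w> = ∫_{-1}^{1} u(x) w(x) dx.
g(x) = 25*x^2/7 - 8*x/5 + 26/35

The best approximation g ∈ W is the orthogonal projection of f onto W. Writing g = a_0 + a_1 x + a_2 x^2, the coefficients solve the normal equations G · a = b where
  G_{ij} = <φ_i, φ_j> and b_i = <f, φ_i>, with φ_0 = 1, φ_1 = x, φ_2 = x^2.
G =
  [2, 0, 2/3]
  [0, 2/3, 0]
  [2/3, 0, 2/5],
b = (58/15, -16/15, 202/105).
Solving gives a_0 = 26/35, a_1 = -8/5, a_2 = 25/7, so
  g(x) = 25*x^2/7 - 8*x/5 + 26/35.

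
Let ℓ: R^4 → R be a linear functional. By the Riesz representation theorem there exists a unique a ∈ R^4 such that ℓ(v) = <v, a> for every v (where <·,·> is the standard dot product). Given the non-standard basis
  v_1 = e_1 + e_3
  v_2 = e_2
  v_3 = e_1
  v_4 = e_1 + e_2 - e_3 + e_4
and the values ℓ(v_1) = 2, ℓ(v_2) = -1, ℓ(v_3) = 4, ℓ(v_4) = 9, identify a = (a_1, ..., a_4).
a = (4, -1, -2, 4)

Write a = (a_1, ..., a_4) in the standard basis. For each basis vector v_i, ℓ(v_i) = <v_i, a> is a linear equation in the a_j's. Collect the n equations into a matrix system V a = ℓ, where row i of V is v_i (expressed in the standard basis). Since V is invertible (lower-triangular with 1s on the diagonal, up to permutation), solve by back-substitution:
  V =
[[1, 0, 1, 0],
 [0, 1, 0, 0],
 [1, 0, 0, 0],
 [1, 1, -1, 1]]
  V a = (2, -1, 4, 9)
Solving gives a = (4, -1, -2, 4).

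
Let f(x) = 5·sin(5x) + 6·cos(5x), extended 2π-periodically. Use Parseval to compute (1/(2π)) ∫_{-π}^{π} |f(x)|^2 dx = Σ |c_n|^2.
Σ |c_n|^2 = 61/2

Expand |f|^2 and use orthogonality of {sin(nx), cos(mx)} on [-π, π]:
  ∫_{-π}^{π} sin(nx)^2 dx = π, ∫ cos(mx)^2 dx = π, and cross terms integrate to 0.
So ∫_{-π}^{π} f(x)^2 dx = 5^2 · π + 6^2 · π = (25 + 36)π.
Divide by 2π: (25 + 36)/2 = 61/2.
By Parseval, this equals Σ |c_n|^2.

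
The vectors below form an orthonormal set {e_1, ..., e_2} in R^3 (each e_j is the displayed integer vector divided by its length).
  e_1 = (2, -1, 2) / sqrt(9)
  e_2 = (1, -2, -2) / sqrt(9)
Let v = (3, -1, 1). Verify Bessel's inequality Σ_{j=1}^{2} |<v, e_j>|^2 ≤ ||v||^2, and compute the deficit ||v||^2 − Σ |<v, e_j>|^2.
Σ |<v, e_j>|^2 = 10; ||v||^2 = 11; deficit = 1

Write each e_j = u_j / sqrt(<u_j, u_j>) where u_j is the displayed integer vector. Then <v, e_j> = <v, u_j> / sqrt(<u_j, u_j>), so |<v, e_j>|^2 = <v, u_j>^2 / <u_j, u_j>.
Coefficients: <v, e_1> = 9/sqrt(9), <v, e_2> = 3/sqrt(9).
Square and sum: Σ |<v, e_j>|^2 = 10.
Compute ||v||^2 = v·v = 11.
Deficit = 11 − 10 = 1 ≥ 0, confirming Bessel's inequality. (The deficit equals ||v − Σ <v,e_j> e_j||^2, the squared distance from v to span{e_j}.)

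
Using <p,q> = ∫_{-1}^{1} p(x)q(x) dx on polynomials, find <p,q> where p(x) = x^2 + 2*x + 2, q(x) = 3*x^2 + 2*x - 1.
<p,q> = 16/5

Expand the product: p(x)·q(x) = 3*x^4 + 8*x^3 + 9*x^2 + 2*x - 2.
∫_{-1}^{1} of each monomial x^k gives [2/(k+1) if k even, 0 if k odd]. Integrating term-by-term (or equivalently evaluating the antiderivative F(x) = 3*x^5/5 + 2*x^4 + 3*x^3 + x^2 - 2*x at the endpoints):
  F(1) − F(−1) = 23/5 − (7/5) = 16/5.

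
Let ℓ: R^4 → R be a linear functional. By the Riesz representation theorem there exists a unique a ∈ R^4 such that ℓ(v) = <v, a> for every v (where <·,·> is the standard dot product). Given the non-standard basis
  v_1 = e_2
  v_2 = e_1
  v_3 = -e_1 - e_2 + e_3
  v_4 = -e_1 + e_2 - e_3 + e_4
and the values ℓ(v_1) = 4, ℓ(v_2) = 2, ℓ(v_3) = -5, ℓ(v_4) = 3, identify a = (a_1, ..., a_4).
a = (2, 4, 1, 2)

Write a = (a_1, ..., a_4) in the standard basis. For each basis vector v_i, ℓ(v_i) = <v_i, a> is a linear equation in the a_j's. Collect the n equations into a matrix system V a = ℓ, where row i of V is v_i (expressed in the standard basis). Since V is invertible (lower-triangular with 1s on the diagonal, up to permutation), solve by back-substitution:
  V =
[[0, 1, 0, 0],
 [1, 0, 0, 0],
 [-1, -1, 1, 0],
 [-1, 1, -1, 1]]
  V a = (4, 2, -5, 3)
Solving gives a = (2, 4, 1, 2).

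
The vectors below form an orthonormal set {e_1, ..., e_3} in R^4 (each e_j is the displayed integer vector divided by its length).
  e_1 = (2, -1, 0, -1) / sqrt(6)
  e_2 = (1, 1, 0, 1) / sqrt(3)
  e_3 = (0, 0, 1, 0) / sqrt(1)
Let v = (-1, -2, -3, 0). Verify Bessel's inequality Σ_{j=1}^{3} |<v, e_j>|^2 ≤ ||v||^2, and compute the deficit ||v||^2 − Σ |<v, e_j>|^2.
Σ |<v, e_j>|^2 = 12; ||v||^2 = 14; deficit = 2

Write each e_j = u_j / sqrt(<u_j, u_j>) where u_j is the displayed integer vector. Then <v, e_j> = <v, u_j> / sqrt(<u_j, u_j>), so |<v, e_j>|^2 = <v, u_j>^2 / <u_j, u_j>.
Coefficients: <v, e_1> = 0/sqrt(6), <v, e_2> = -3/sqrt(3), <v, e_3> = -3/sqrt(1).
Square and sum: Σ |<v, e_j>|^2 = 12.
Compute ||v||^2 = v·v = 14.
Deficit = 14 − 12 = 2 ≥ 0, confirming Bessel's inequality. (The deficit equals ||v − Σ <v,e_j> e_j||^2, the squared distance from v to span{e_j}.)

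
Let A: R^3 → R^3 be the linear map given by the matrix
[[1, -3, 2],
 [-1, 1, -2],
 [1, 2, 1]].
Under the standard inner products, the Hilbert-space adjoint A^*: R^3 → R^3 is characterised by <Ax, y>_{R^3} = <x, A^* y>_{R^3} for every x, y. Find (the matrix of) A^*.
A^* = A^T =
[[1, -1, 1],
 [-3, 1, 2],
 [2, -2, 1]]

For real matrices with standard dot products, the defining identity <Ax, y> = <x, A^* y> gives (Ax)^T y = x^T (A^*) y, i.e. x^T A^T y = x^T (A^*) y. Since this holds for all x, y, we must have A^* = A^T. Therefore
A^* =
[[1, -1, 1],
 [-3, 1, 2],
 [2, -2, 1]].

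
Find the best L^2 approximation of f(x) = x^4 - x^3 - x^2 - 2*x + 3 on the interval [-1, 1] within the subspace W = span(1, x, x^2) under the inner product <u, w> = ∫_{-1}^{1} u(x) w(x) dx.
g(x) = -x^2/7 - 13*x/5 + 102/35

The best approximation g ∈ W is the orthogonal projection of f onto W. Writing g = a_0 + a_1 x + a_2 x^2, the coefficients solve the normal equations G · a = b where
  G_{ij} = <φ_i, φ_j> and b_i = <f, φ_i>, with φ_0 = 1, φ_1 = x, φ_2 = x^2.
G =
  [2, 0, 2/3]
  [0, 2/3, 0]
  [2/3, 0, 2/5],
b = (86/15, -26/15, 66/35).
Solving gives a_0 = 102/35, a_1 = -13/5, a_2 = -1/7, so
  g(x) = -x^2/7 - 13*x/5 + 102/35.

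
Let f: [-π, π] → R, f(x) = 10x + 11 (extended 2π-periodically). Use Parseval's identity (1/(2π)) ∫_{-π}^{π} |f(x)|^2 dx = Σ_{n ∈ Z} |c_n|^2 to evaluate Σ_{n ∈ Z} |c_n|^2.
Σ |c_n|^2 = 100π^2/3 + 121

Expand and integrate term by term over [-π, π]:
  ∫ (10x)^2 dx = 100·(2π^3/3); ∫ 2·10·(11)·x dx = 0 (odd integrand); ∫ 11^2 dx = 121·2π.
So (1/(2π)) ∫_{-π}^{π} (10x + 11)^2 dx = 100π^2/3 + 121 = 100π^2/3 + 121.
Parseval ⇒ Σ |c_n|^2 = 100π^2/3 + 121.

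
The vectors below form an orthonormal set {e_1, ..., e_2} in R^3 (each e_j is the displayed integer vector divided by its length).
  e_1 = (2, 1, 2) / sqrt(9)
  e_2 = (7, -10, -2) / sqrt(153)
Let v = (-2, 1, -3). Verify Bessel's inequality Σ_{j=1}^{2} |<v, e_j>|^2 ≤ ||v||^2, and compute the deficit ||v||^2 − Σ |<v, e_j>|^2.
Σ |<v, e_j>|^2 = 189/17; ||v||^2 = 14; deficit = 49/17

Write each e_j = u_j / sqrt(<u_j, u_j>) where u_j is the displayed integer vector. Then <v, e_j> = <v, u_j> / sqrt(<u_j, u_j>), so |<v, e_j>|^2 = <v, u_j>^2 / <u_j, u_j>.
Coefficients: <v, e_1> = -9/sqrt(9), <v, e_2> = -18/sqrt(153).
Square and sum: Σ |<v, e_j>|^2 = 189/17.
Compute ||v||^2 = v·v = 14.
Deficit = 14 − 189/17 = 49/17 ≥ 0, confirming Bessel's inequality. (The deficit equals ||v − Σ <v,e_j> e_j||^2, the squared distance from v to span{e_j}.)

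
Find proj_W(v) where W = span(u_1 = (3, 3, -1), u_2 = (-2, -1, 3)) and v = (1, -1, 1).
proj_W(v) = (-11/61, 2/61, 34/61)

Set up U = [u_1 | ... | u_2] ∈ R^(3×2). The projector onto W = col(U) is P = U (U^T U)^(-1) U^T.
Compute U^T U =
  [19, -12]
  [-12, 14],
and U^T v = (-1, 2).
Solve U^T U · c = U^T v for the coefficients: c = (5/61, 13/61). The projection is proj_W(v) = U c.
Check: (v - proj_W(v)) · u_1 = 0  (should be 0).
Check: (v - proj_W(v)) · u_2 = 0  (should be 0).
Result: proj_W(v) = (-11/61, 2/61, 34/61).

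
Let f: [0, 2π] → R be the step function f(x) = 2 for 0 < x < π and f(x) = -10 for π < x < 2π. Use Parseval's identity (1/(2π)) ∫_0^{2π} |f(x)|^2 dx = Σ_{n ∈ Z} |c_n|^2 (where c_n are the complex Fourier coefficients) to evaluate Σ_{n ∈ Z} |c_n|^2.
Σ |c_n|^2 = 52

Parseval equates the L^2 energy of f (normalised by 1/(2π)) with the ℓ^2 sum of its Fourier coefficients: (1/(2π)) ∫_0^{2π} |f|^2 = Σ |c_n|^2.
Compute the left side: (1/(2π)) [∫_0^π 2^2 dx + ∫_π^{2π} (-10)^2 dx] = (1/(2π)) · (4π + 100π) = (4 + 100)/2 = 52.
So Σ_{n ∈ Z} |c_n|^2 = 52.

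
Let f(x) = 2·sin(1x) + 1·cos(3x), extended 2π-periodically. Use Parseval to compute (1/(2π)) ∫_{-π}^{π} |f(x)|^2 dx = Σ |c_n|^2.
Σ |c_n|^2 = 5/2

Expand |f|^2 and use orthogonality of {sin(nx), cos(mx)} on [-π, π]:
  ∫_{-π}^{π} sin(nx)^2 dx = π, ∫ cos(mx)^2 dx = π, and cross terms integrate to 0.
So ∫_{-π}^{π} f(x)^2 dx = 2^2 · π + 1^2 · π = (4 + 1)π.
Divide by 2π: (4 + 1)/2 = 5/2.
By Parseval, this equals Σ |c_n|^2.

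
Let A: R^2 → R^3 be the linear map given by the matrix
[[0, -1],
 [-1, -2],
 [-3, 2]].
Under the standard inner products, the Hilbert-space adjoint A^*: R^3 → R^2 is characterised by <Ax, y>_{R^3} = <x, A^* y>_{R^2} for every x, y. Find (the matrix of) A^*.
A^* = A^T =
[[0, -1, -3],
 [-1, -2, 2]]

For real matrices with standard dot products, the defining identity <Ax, y> = <x, A^* y> gives (Ax)^T y = x^T (A^*) y, i.e. x^T A^T y = x^T (A^*) y. Since this holds for all x, y, we must have A^* = A^T. Therefore
A^* =
[[0, -1, -3],
 [-1, -2, 2]].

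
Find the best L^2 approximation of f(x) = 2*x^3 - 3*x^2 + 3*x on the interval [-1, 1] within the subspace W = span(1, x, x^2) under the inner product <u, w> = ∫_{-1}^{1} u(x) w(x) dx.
g(x) = -3*x^2 + 21*x/5

The best approximation g ∈ W is the orthogonal projection of f onto W. Writing g = a_0 + a_1 x + a_2 x^2, the coefficients solve the normal equations G · a = b where
  G_{ij} = <φ_i, φ_j> and b_i = <f, φ_i>, with φ_0 = 1, φ_1 = x, φ_2 = x^2.
G =
  [2, 0, 2/3]
  [0, 2/3, 0]
  [2/3, 0, 2/5],
b = (-2, 14/5, -6/5).
Solving gives a_0 = 0, a_1 = 21/5, a_2 = -3, so
  g(x) = -3*x^2 + 21*x/5.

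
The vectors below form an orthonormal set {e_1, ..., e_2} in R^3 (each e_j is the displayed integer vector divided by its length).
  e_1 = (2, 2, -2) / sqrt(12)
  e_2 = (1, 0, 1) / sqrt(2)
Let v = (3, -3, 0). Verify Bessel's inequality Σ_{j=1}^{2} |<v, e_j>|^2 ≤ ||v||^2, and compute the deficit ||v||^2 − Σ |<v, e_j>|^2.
Σ |<v, e_j>|^2 = 9/2; ||v||^2 = 18; deficit = 27/2

Write each e_j = u_j / sqrt(<u_j, u_j>) where u_j is the displayed integer vector. Then <v, e_j> = <v, u_j> / sqrt(<u_j, u_j>), so |<v, e_j>|^2 = <v, u_j>^2 / <u_j, u_j>.
Coefficients: <v, e_1> = 0/sqrt(12), <v, e_2> = 3/sqrt(2).
Square and sum: Σ |<v, e_j>|^2 = 9/2.
Compute ||v||^2 = v·v = 18.
Deficit = 18 − 9/2 = 27/2 ≥ 0, confirming Bessel's inequality. (The deficit equals ||v − Σ <v,e_j> e_j||^2, the squared distance from v to span{e_j}.)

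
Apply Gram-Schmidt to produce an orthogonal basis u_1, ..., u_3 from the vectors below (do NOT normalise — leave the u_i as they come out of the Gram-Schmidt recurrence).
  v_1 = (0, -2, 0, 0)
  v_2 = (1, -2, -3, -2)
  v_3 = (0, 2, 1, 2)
Orthogonal basis:
  u_1 = (0, -2, 0, 0)
  u_2 = (1, 0, -3, -2)
  u_3 = (1/2, 0, -1/2, 1)

Apply the Gram-Schmidt recurrence
  u_1 = v_1
  u_i = v_i − Σ_{j<i} ((v_i · u_j) / (u_j · u_j)) · u_j.

Step by step this gives:
  u_1 = (0, -2, 0, 0)
  u_2 = (1, 0, -3, -2)
  u_3 = (1/2, 0, -1/2, 1)

Orthogonality check:
  u_2 · u_1 = 0 (should be 0)
  u_3 · u_1 = 0 (should be 0)
  u_3 · u_2 = 0 (should be 0)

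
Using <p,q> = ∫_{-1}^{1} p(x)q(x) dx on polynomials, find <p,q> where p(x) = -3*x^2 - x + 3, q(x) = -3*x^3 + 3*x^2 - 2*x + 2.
<p,q> = 194/15

Expand the product: p(x)·q(x) = 9*x^5 - 6*x^4 - 6*x^3 + 5*x^2 - 8*x + 6.
∫_{-1}^{1} of each monomial x^k gives [2/(k+1) if k even, 0 if k odd]. Integrating term-by-term (or equivalently evaluating the antiderivative F(x) = 3*x^6/2 - 6*x^5/5 - 3*x^4/2 + 5*x^3/3 - 4*x^2 + 6*x at the endpoints):
  F(1) − F(−1) = 37/15 − (-157/15) = 194/15.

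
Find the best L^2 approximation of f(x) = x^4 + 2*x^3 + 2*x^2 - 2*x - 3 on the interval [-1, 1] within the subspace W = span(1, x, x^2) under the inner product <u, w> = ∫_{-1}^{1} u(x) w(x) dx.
g(x) = 20*x^2/7 - 4*x/5 - 108/35

The best approximation g ∈ W is the orthogonal projection of f onto W. Writing g = a_0 + a_1 x + a_2 x^2, the coefficients solve the normal equations G · a = b where
  G_{ij} = <φ_i, φ_j> and b_i = <f, φ_i>, with φ_0 = 1, φ_1 = x, φ_2 = x^2.
G =
  [2, 0, 2/3]
  [0, 2/3, 0]
  [2/3, 0, 2/5],
b = (-64/15, -8/15, -32/35).
Solving gives a_0 = -108/35, a_1 = -4/5, a_2 = 20/7, so
  g(x) = 20*x^2/7 - 4*x/5 - 108/35.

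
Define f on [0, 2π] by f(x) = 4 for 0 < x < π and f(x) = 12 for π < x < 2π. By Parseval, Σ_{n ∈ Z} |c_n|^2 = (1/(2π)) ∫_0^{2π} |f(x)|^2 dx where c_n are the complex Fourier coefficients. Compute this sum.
Σ |c_n|^2 = 80

Parseval equates the L^2 energy of f (normalised by 1/(2π)) with the ℓ^2 sum of its Fourier coefficients: (1/(2π)) ∫_0^{2π} |f|^2 = Σ |c_n|^2.
Compute the left side: (1/(2π)) [∫_0^π 4^2 dx + ∫_π^{2π} 12^2 dx] = (1/(2π)) · (16π + 144π) = (16 + 144)/2 = 80.
So Σ_{n ∈ Z} |c_n|^2 = 80.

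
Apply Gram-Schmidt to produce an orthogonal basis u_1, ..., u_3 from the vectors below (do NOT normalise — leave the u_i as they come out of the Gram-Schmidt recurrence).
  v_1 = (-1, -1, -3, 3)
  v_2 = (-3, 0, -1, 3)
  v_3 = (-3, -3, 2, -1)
Orthogonal basis:
  u_1 = (-1, -1, -3, 3)
  u_2 = (-9/4, 3/4, 5/4, 3/4)
  u_3 = (-207/155, -582/155, 84/155, -179/155)

Apply the Gram-Schmidt recurrence
  u_1 = v_1
  u_i = v_i − Σ_{j<i} ((v_i · u_j) / (u_j · u_j)) · u_j.

Step by step this gives:
  u_1 = (-1, -1, -3, 3)
  u_2 = (-9/4, 3/4, 5/4, 3/4)
  u_3 = (-207/155, -582/155, 84/155, -179/155)

Orthogonality check:
  u_2 · u_1 = 0 (should be 0)
  u_3 · u_1 = 0 (should be 0)
  u_3 · u_2 = 0 (should be 0)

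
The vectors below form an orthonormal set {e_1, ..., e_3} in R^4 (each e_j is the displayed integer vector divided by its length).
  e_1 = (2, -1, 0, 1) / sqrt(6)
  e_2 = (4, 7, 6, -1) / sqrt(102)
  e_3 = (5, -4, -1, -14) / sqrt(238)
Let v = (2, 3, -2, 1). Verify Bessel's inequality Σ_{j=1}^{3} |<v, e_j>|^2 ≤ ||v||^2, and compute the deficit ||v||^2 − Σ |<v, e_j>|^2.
Σ |<v, e_j>|^2 = 4; ||v||^2 = 18; deficit = 14

Write each e_j = u_j / sqrt(<u_j, u_j>) where u_j is the displayed integer vector. Then <v, e_j> = <v, u_j> / sqrt(<u_j, u_j>), so |<v, e_j>|^2 = <v, u_j>^2 / <u_j, u_j>.
Coefficients: <v, e_1> = 2/sqrt(6), <v, e_2> = 16/sqrt(102), <v, e_3> = -14/sqrt(238).
Square and sum: Σ |<v, e_j>|^2 = 4.
Compute ||v||^2 = v·v = 18.
Deficit = 18 − 4 = 14 ≥ 0, confirming Bessel's inequality. (The deficit equals ||v − Σ <v,e_j> e_j||^2, the squared distance from v to span{e_j}.)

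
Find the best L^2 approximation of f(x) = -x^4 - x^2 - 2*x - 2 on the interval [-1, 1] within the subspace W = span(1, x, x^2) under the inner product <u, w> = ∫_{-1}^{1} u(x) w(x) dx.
g(x) = -13*x^2/7 - 2*x - 67/35

The best approximation g ∈ W is the orthogonal projection of f onto W. Writing g = a_0 + a_1 x + a_2 x^2, the coefficients solve the normal equations G · a = b where
  G_{ij} = <φ_i, φ_j> and b_i = <f, φ_i>, with φ_0 = 1, φ_1 = x, φ_2 = x^2.
G =
  [2, 0, 2/3]
  [0, 2/3, 0]
  [2/3, 0, 2/5],
b = (-76/15, -4/3, -212/105).
Solving gives a_0 = -67/35, a_1 = -2, a_2 = -13/7, so
  g(x) = -13*x^2/7 - 2*x - 67/35.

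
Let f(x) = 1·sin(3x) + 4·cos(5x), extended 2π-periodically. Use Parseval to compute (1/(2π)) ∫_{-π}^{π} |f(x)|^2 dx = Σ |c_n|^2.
Σ |c_n|^2 = 17/2

Expand |f|^2 and use orthogonality of {sin(nx), cos(mx)} on [-π, π]:
  ∫_{-π}^{π} sin(nx)^2 dx = π, ∫ cos(mx)^2 dx = π, and cross terms integrate to 0.
So ∫_{-π}^{π} f(x)^2 dx = 1^2 · π + 4^2 · π = (1 + 16)π.
Divide by 2π: (1 + 16)/2 = 17/2.
By Parseval, this equals Σ |c_n|^2.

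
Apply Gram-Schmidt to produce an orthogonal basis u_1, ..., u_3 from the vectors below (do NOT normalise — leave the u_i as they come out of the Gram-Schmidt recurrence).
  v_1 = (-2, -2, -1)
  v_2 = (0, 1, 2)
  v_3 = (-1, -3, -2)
Orthogonal basis:
  u_1 = (-2, -2, -1)
  u_2 = (-8/9, 1/9, 14/9)
  u_3 = (15/29, -20/29, 10/29)

Apply the Gram-Schmidt recurrence
  u_1 = v_1
  u_i = v_i − Σ_{j<i} ((v_i · u_j) / (u_j · u_j)) · u_j.

Step by step this gives:
  u_1 = (-2, -2, -1)
  u_2 = (-8/9, 1/9, 14/9)
  u_3 = (15/29, -20/29, 10/29)

Orthogonality check:
  u_2 · u_1 = 0 (should be 0)
  u_3 · u_1 = 0 (should be 0)
  u_3 · u_2 = 0 (should be 0)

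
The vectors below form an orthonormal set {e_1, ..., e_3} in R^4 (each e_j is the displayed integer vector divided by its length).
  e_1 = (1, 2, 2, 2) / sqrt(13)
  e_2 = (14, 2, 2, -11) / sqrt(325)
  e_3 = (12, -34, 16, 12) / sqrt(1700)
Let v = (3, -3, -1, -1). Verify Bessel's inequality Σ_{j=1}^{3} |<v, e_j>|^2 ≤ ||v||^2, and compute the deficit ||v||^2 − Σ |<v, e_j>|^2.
Σ |<v, e_j>|^2 = 291/17; ||v||^2 = 20; deficit = 49/17

Write each e_j = u_j / sqrt(<u_j, u_j>) where u_j is the displayed integer vector. Then <v, e_j> = <v, u_j> / sqrt(<u_j, u_j>), so |<v, e_j>|^2 = <v, u_j>^2 / <u_j, u_j>.
Coefficients: <v, e_1> = -7/sqrt(13), <v, e_2> = 45/sqrt(325), <v, e_3> = 110/sqrt(1700).
Square and sum: Σ |<v, e_j>|^2 = 291/17.
Compute ||v||^2 = v·v = 20.
Deficit = 20 − 291/17 = 49/17 ≥ 0, confirming Bessel's inequality. (The deficit equals ||v − Σ <v,e_j> e_j||^2, the squared distance from v to span{e_j}.)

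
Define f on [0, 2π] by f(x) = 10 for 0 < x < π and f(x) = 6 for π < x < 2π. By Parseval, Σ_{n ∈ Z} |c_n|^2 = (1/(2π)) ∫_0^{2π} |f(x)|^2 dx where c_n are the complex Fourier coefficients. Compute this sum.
Σ |c_n|^2 = 68

Parseval equates the L^2 energy of f (normalised by 1/(2π)) with the ℓ^2 sum of its Fourier coefficients: (1/(2π)) ∫_0^{2π} |f|^2 = Σ |c_n|^2.
Compute the left side: (1/(2π)) [∫_0^π 10^2 dx + ∫_π^{2π} 6^2 dx] = (1/(2π)) · (100π + 36π) = (100 + 36)/2 = 68.
So Σ_{n ∈ Z} |c_n|^2 = 68.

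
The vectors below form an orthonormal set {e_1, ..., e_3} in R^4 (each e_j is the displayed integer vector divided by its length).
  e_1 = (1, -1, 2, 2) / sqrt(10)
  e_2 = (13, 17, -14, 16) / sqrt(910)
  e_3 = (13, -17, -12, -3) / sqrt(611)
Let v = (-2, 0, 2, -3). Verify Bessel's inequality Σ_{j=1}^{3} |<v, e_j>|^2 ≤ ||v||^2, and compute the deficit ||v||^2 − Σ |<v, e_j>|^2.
Σ |<v, e_j>|^2 = 5193/329; ||v||^2 = 17; deficit = 400/329

Write each e_j = u_j / sqrt(<u_j, u_j>) where u_j is the displayed integer vector. Then <v, e_j> = <v, u_j> / sqrt(<u_j, u_j>), so |<v, e_j>|^2 = <v, u_j>^2 / <u_j, u_j>.
Coefficients: <v, e_1> = -4/sqrt(10), <v, e_2> = -102/sqrt(910), <v, e_3> = -41/sqrt(611).
Square and sum: Σ |<v, e_j>|^2 = 5193/329.
Compute ||v||^2 = v·v = 17.
Deficit = 17 − 5193/329 = 400/329 ≥ 0, confirming Bessel's inequality. (The deficit equals ||v − Σ <v,e_j> e_j||^2, the squared distance from v to span{e_j}.)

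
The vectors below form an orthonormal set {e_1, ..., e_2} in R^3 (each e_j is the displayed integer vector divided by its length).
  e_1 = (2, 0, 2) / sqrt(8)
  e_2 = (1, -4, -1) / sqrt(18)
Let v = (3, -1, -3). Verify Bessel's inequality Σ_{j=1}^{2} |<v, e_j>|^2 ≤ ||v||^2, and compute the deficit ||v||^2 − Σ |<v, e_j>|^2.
Σ |<v, e_j>|^2 = 50/9; ||v||^2 = 19; deficit = 121/9

Write each e_j = u_j / sqrt(<u_j, u_j>) where u_j is the displayed integer vector. Then <v, e_j> = <v, u_j> / sqrt(<u_j, u_j>), so |<v, e_j>|^2 = <v, u_j>^2 / <u_j, u_j>.
Coefficients: <v, e_1> = 0/sqrt(8), <v, e_2> = 10/sqrt(18).
Square and sum: Σ |<v, e_j>|^2 = 50/9.
Compute ||v||^2 = v·v = 19.
Deficit = 19 − 50/9 = 121/9 ≥ 0, confirming Bessel's inequality. (The deficit equals ||v − Σ <v,e_j> e_j||^2, the squared distance from v to span{e_j}.)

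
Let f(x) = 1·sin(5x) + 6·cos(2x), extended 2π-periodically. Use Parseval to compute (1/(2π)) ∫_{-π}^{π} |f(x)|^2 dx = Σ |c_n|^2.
Σ |c_n|^2 = 37/2

Expand |f|^2 and use orthogonality of {sin(nx), cos(mx)} on [-π, π]:
  ∫_{-π}^{π} sin(nx)^2 dx = π, ∫ cos(mx)^2 dx = π, and cross terms integrate to 0.
So ∫_{-π}^{π} f(x)^2 dx = 1^2 · π + 6^2 · π = (1 + 36)π.
Divide by 2π: (1 + 36)/2 = 37/2.
By Parseval, this equals Σ |c_n|^2.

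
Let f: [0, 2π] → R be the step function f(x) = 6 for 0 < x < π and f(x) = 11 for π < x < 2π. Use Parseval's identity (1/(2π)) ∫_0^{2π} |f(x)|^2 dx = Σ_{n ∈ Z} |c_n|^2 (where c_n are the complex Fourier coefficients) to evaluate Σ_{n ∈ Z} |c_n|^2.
Σ |c_n|^2 = 157/2

Parseval equates the L^2 energy of f (normalised by 1/(2π)) with the ℓ^2 sum of its Fourier coefficients: (1/(2π)) ∫_0^{2π} |f|^2 = Σ |c_n|^2.
Compute the left side: (1/(2π)) [∫_0^π 6^2 dx + ∫_π^{2π} 11^2 dx] = (1/(2π)) · (36π + 121π) = (36 + 121)/2 = 157/2.
So Σ_{n ∈ Z} |c_n|^2 = 157/2.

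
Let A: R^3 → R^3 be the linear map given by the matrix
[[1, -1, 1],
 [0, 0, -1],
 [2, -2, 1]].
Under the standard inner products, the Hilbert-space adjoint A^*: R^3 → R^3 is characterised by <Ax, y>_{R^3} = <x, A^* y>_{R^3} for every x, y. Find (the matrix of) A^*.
A^* = A^T =
[[1, 0, 2],
 [-1, 0, -2],
 [1, -1, 1]]

For real matrices with standard dot products, the defining identity <Ax, y> = <x, A^* y> gives (Ax)^T y = x^T (A^*) y, i.e. x^T A^T y = x^T (A^*) y. Since this holds for all x, y, we must have A^* = A^T. Therefore
A^* =
[[1, 0, 2],
 [-1, 0, -2],
 [1, -1, 1]].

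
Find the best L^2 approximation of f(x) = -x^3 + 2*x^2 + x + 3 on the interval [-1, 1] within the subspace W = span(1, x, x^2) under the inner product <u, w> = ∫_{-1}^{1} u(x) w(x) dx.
g(x) = 2*x^2 + 2*x/5 + 3

The best approximation g ∈ W is the orthogonal projection of f onto W. Writing g = a_0 + a_1 x + a_2 x^2, the coefficients solve the normal equations G · a = b where
  G_{ij} = <φ_i, φ_j> and b_i = <f, φ_i>, with φ_0 = 1, φ_1 = x, φ_2 = x^2.
G =
  [2, 0, 2/3]
  [0, 2/3, 0]
  [2/3, 0, 2/5],
b = (22/3, 4/15, 14/5).
Solving gives a_0 = 3, a_1 = 2/5, a_2 = 2, so
  g(x) = 2*x^2 + 2*x/5 + 3.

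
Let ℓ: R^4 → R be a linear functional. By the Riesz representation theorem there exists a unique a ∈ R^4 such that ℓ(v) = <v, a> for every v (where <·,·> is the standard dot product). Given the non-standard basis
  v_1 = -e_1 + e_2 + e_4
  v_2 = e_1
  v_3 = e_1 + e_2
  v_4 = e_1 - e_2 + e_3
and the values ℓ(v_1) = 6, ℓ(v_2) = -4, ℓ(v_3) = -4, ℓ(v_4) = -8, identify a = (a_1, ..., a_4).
a = (-4, 0, -4, 2)

Write a = (a_1, ..., a_4) in the standard basis. For each basis vector v_i, ℓ(v_i) = <v_i, a> is a linear equation in the a_j's. Collect the n equations into a matrix system V a = ℓ, where row i of V is v_i (expressed in the standard basis). Since V is invertible (lower-triangular with 1s on the diagonal, up to permutation), solve by back-substitution:
  V =
[[-1, 1, 0, 1],
 [1, 0, 0, 0],
 [1, 1, 0, 0],
 [1, -1, 1, 0]]
  V a = (6, -4, -4, -8)
Solving gives a = (-4, 0, -4, 2).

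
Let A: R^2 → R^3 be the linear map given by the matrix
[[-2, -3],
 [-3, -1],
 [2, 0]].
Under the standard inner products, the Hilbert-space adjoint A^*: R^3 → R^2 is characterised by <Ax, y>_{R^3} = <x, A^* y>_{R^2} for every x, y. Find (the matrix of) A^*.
A^* = A^T =
[[-2, -3, 2],
 [-3, -1, 0]]

For real matrices with standard dot products, the defining identity <Ax, y> = <x, A^* y> gives (Ax)^T y = x^T (A^*) y, i.e. x^T A^T y = x^T (A^*) y. Since this holds for all x, y, we must have A^* = A^T. Therefore
A^* =
[[-2, -3, 2],
 [-3, -1, 0]].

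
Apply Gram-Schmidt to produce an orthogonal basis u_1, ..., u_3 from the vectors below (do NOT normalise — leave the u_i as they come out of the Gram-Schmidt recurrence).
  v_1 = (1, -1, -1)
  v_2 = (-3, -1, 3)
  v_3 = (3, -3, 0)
Orthogonal basis:
  u_1 = (1, -1, -1)
  u_2 = (-4/3, -8/3, 4/3)
  u_3 = (3/2, 0, 3/2)

Apply the Gram-Schmidt recurrence
  u_1 = v_1
  u_i = v_i − Σ_{j<i} ((v_i · u_j) / (u_j · u_j)) · u_j.

Step by step this gives:
  u_1 = (1, -1, -1)
  u_2 = (-4/3, -8/3, 4/3)
  u_3 = (3/2, 0, 3/2)

Orthogonality check:
  u_2 · u_1 = 0 (should be 0)
  u_3 · u_1 = 0 (should be 0)
  u_3 · u_2 = 0 (should be 0)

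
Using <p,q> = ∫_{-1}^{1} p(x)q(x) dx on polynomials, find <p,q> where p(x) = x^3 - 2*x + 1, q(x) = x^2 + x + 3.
<p,q> = 86/15

Expand the product: p(x)·q(x) = x^5 + x^4 + x^3 - x^2 - 5*x + 3.
∫_{-1}^{1} of each monomial x^k gives [2/(k+1) if k even, 0 if k odd]. Integrating term-by-term (or equivalently evaluating the antiderivative F(x) = x^6/6 + x^5/5 + x^4/4 - x^3/3 - 5*x^2/2 + 3*x at the endpoints):
  F(1) − F(−1) = 47/60 − (-99/20) = 86/15.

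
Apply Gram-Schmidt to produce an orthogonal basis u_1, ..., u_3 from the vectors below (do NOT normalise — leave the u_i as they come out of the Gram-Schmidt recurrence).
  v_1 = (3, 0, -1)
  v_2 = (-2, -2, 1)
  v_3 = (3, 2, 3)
Orthogonal basis:
  u_1 = (3, 0, -1)
  u_2 = (1/10, -2, 3/10)
  u_3 = (52/41, 26/41, 156/41)

Apply the Gram-Schmidt recurrence
  u_1 = v_1
  u_i = v_i − Σ_{j<i} ((v_i · u_j) / (u_j · u_j)) · u_j.

Step by step this gives:
  u_1 = (3, 0, -1)
  u_2 = (1/10, -2, 3/10)
  u_3 = (52/41, 26/41, 156/41)

Orthogonality check:
  u_2 · u_1 = 0 (should be 0)
  u_3 · u_1 = 0 (should be 0)
  u_3 · u_2 = 0 (should be 0)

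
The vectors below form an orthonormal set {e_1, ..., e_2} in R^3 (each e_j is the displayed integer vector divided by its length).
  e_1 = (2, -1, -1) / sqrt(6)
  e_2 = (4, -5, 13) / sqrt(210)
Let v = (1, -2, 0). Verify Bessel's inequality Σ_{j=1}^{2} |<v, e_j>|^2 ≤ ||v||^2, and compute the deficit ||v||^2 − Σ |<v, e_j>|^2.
Σ |<v, e_j>|^2 = 18/5; ||v||^2 = 5; deficit = 7/5

Write each e_j = u_j / sqrt(<u_j, u_j>) where u_j is the displayed integer vector. Then <v, e_j> = <v, u_j> / sqrt(<u_j, u_j>), so |<v, e_j>|^2 = <v, u_j>^2 / <u_j, u_j>.
Coefficients: <v, e_1> = 4/sqrt(6), <v, e_2> = 14/sqrt(210).
Square and sum: Σ |<v, e_j>|^2 = 18/5.
Compute ||v||^2 = v·v = 5.
Deficit = 5 − 18/5 = 7/5 ≥ 0, confirming Bessel's inequality. (The deficit equals ||v − Σ <v,e_j> e_j||^2, the squared distance from v to span{e_j}.)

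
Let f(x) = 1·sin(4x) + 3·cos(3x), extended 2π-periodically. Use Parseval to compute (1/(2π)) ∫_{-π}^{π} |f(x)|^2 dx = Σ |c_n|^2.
Σ |c_n|^2 = 5

Expand |f|^2 and use orthogonality of {sin(nx), cos(mx)} on [-π, π]:
  ∫_{-π}^{π} sin(nx)^2 dx = π, ∫ cos(mx)^2 dx = π, and cross terms integrate to 0.
So ∫_{-π}^{π} f(x)^2 dx = 1^2 · π + 3^2 · π = (1 + 9)π.
Divide by 2π: (1 + 9)/2 = 5.
By Parseval, this equals Σ |c_n|^2.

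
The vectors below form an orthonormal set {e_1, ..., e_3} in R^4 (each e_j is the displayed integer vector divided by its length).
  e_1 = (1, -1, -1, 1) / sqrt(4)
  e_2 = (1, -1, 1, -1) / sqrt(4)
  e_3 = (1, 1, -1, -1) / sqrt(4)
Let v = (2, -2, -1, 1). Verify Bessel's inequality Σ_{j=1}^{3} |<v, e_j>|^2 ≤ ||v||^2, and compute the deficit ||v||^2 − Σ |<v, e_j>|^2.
Σ |<v, e_j>|^2 = 10; ||v||^2 = 10; deficit = 0

Write each e_j = u_j / sqrt(<u_j, u_j>) where u_j is the displayed integer vector. Then <v, e_j> = <v, u_j> / sqrt(<u_j, u_j>), so |<v, e_j>|^2 = <v, u_j>^2 / <u_j, u_j>.
Coefficients: <v, e_1> = 6/sqrt(4), <v, e_2> = 2/sqrt(4), <v, e_3> = 0/sqrt(4).
Square and sum: Σ |<v, e_j>|^2 = 10.
Compute ||v||^2 = v·v = 10.
Deficit = 10 − 10 = 0 ≥ 0, confirming Bessel's inequality. (The deficit equals ||v − Σ <v,e_j> e_j||^2, the squared distance from v to span{e_j}.)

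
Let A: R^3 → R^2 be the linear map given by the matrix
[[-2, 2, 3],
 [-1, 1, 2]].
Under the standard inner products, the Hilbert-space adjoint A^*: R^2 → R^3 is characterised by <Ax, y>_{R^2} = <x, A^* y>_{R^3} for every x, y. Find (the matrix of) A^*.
A^* = A^T =
[[-2, -1],
 [2, 1],
 [3, 2]]

For real matrices with standard dot products, the defining identity <Ax, y> = <x, A^* y> gives (Ax)^T y = x^T (A^*) y, i.e. x^T A^T y = x^T (A^*) y. Since this holds for all x, y, we must have A^* = A^T. Therefore
A^* =
[[-2, -1],
 [2, 1],
 [3, 2]].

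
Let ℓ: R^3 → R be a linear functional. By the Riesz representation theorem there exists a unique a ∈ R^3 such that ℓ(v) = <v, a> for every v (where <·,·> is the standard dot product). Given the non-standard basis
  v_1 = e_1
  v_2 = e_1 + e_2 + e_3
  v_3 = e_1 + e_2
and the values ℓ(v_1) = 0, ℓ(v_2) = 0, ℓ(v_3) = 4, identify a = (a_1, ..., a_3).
a = (0, 4, -4)

Write a = (a_1, ..., a_3) in the standard basis. For each basis vector v_i, ℓ(v_i) = <v_i, a> is a linear equation in the a_j's. Collect the n equations into a matrix system V a = ℓ, where row i of V is v_i (expressed in the standard basis). Since V is invertible (lower-triangular with 1s on the diagonal, up to permutation), solve by back-substitution:
  V =
[[1, 0, 0],
 [1, 1, 1],
 [1, 1, 0]]
  V a = (0, 0, 4)
Solving gives a = (0, 4, -4).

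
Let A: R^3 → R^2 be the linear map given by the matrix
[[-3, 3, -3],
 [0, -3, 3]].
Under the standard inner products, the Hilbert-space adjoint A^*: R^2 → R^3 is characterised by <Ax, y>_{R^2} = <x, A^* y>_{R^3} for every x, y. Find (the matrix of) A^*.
A^* = A^T =
[[-3, 0],
 [3, -3],
 [-3, 3]]

For real matrices with standard dot products, the defining identity <Ax, y> = <x, A^* y> gives (Ax)^T y = x^T (A^*) y, i.e. x^T A^T y = x^T (A^*) y. Since this holds for all x, y, we must have A^* = A^T. Therefore
A^* =
[[-3, 0],
 [3, -3],
 [-3, 3]].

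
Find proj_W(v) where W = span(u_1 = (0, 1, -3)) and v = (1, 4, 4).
proj_W(v) = (0, -4/5, 12/5)

Set up U = [u_1 | ... | u_1] ∈ R^(3×1). The projector onto W = col(U) is P = U (U^T U)^(-1) U^T.
Compute U^T U =
  [10],
and U^T v = (-8).
Solve U^T U · c = U^T v for the coefficients: c = (-4/5). The projection is proj_W(v) = U c.
Check: (v - proj_W(v)) · u_1 = 0  (should be 0).
Result: proj_W(v) = (0, -4/5, 12/5).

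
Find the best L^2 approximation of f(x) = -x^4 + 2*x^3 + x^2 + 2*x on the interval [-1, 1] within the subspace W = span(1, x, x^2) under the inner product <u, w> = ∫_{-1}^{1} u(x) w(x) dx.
g(x) = x^2/7 + 16*x/5 + 3/35

The best approximation g ∈ W is the orthogonal projection of f onto W. Writing g = a_0 + a_1 x + a_2 x^2, the coefficients solve the normal equations G · a = b where
  G_{ij} = <φ_i, φ_j> and b_i = <f, φ_i>, with φ_0 = 1, φ_1 = x, φ_2 = x^2.
G =
  [2, 0, 2/3]
  [0, 2/3, 0]
  [2/3, 0, 2/5],
b = (4/15, 32/15, 4/35).
Solving gives a_0 = 3/35, a_1 = 16/5, a_2 = 1/7, so
  g(x) = x^2/7 + 16*x/5 + 3/35.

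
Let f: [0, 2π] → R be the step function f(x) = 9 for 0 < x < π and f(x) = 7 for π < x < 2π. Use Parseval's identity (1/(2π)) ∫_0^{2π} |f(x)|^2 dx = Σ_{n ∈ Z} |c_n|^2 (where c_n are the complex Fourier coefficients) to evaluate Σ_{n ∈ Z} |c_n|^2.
Σ |c_n|^2 = 65

Parseval equates the L^2 energy of f (normalised by 1/(2π)) with the ℓ^2 sum of its Fourier coefficients: (1/(2π)) ∫_0^{2π} |f|^2 = Σ |c_n|^2.
Compute the left side: (1/(2π)) [∫_0^π 9^2 dx + ∫_π^{2π} 7^2 dx] = (1/(2π)) · (81π + 49π) = (81 + 49)/2 = 65.
So Σ_{n ∈ Z} |c_n|^2 = 65.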